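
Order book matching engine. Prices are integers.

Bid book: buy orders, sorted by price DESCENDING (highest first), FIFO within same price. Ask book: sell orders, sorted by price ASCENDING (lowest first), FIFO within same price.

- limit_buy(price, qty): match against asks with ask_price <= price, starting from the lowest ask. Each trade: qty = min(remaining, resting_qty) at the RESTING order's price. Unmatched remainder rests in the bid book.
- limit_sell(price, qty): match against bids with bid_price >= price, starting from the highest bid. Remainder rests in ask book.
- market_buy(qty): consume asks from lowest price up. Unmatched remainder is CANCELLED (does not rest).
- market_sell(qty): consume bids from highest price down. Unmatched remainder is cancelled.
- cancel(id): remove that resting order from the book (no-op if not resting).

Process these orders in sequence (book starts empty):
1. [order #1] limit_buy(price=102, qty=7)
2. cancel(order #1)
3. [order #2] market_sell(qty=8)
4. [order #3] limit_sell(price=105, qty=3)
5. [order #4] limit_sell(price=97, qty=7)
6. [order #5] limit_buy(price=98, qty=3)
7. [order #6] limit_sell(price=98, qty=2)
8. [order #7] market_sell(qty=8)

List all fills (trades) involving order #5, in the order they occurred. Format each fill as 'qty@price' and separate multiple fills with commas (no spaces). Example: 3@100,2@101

Answer: 3@97

Derivation:
After op 1 [order #1] limit_buy(price=102, qty=7): fills=none; bids=[#1:7@102] asks=[-]
After op 2 cancel(order #1): fills=none; bids=[-] asks=[-]
After op 3 [order #2] market_sell(qty=8): fills=none; bids=[-] asks=[-]
After op 4 [order #3] limit_sell(price=105, qty=3): fills=none; bids=[-] asks=[#3:3@105]
After op 5 [order #4] limit_sell(price=97, qty=7): fills=none; bids=[-] asks=[#4:7@97 #3:3@105]
After op 6 [order #5] limit_buy(price=98, qty=3): fills=#5x#4:3@97; bids=[-] asks=[#4:4@97 #3:3@105]
After op 7 [order #6] limit_sell(price=98, qty=2): fills=none; bids=[-] asks=[#4:4@97 #6:2@98 #3:3@105]
After op 8 [order #7] market_sell(qty=8): fills=none; bids=[-] asks=[#4:4@97 #6:2@98 #3:3@105]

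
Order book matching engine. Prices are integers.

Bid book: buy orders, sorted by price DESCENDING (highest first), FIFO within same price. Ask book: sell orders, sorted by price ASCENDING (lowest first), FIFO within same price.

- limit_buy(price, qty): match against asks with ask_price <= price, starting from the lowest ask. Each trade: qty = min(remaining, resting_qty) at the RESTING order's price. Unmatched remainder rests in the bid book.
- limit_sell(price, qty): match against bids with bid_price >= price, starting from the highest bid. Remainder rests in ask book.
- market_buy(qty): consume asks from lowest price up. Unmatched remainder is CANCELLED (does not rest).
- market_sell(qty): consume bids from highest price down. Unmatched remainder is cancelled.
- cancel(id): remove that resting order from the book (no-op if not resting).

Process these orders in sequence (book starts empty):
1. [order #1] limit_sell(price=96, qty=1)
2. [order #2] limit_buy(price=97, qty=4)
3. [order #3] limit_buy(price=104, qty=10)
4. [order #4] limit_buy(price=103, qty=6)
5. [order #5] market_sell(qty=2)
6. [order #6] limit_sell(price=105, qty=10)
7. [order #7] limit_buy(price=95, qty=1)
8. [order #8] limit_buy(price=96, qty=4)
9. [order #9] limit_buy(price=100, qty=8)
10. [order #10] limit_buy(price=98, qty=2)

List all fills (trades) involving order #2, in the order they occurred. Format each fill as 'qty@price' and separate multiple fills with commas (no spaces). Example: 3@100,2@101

Answer: 1@96

Derivation:
After op 1 [order #1] limit_sell(price=96, qty=1): fills=none; bids=[-] asks=[#1:1@96]
After op 2 [order #2] limit_buy(price=97, qty=4): fills=#2x#1:1@96; bids=[#2:3@97] asks=[-]
After op 3 [order #3] limit_buy(price=104, qty=10): fills=none; bids=[#3:10@104 #2:3@97] asks=[-]
After op 4 [order #4] limit_buy(price=103, qty=6): fills=none; bids=[#3:10@104 #4:6@103 #2:3@97] asks=[-]
After op 5 [order #5] market_sell(qty=2): fills=#3x#5:2@104; bids=[#3:8@104 #4:6@103 #2:3@97] asks=[-]
After op 6 [order #6] limit_sell(price=105, qty=10): fills=none; bids=[#3:8@104 #4:6@103 #2:3@97] asks=[#6:10@105]
After op 7 [order #7] limit_buy(price=95, qty=1): fills=none; bids=[#3:8@104 #4:6@103 #2:3@97 #7:1@95] asks=[#6:10@105]
After op 8 [order #8] limit_buy(price=96, qty=4): fills=none; bids=[#3:8@104 #4:6@103 #2:3@97 #8:4@96 #7:1@95] asks=[#6:10@105]
After op 9 [order #9] limit_buy(price=100, qty=8): fills=none; bids=[#3:8@104 #4:6@103 #9:8@100 #2:3@97 #8:4@96 #7:1@95] asks=[#6:10@105]
After op 10 [order #10] limit_buy(price=98, qty=2): fills=none; bids=[#3:8@104 #4:6@103 #9:8@100 #10:2@98 #2:3@97 #8:4@96 #7:1@95] asks=[#6:10@105]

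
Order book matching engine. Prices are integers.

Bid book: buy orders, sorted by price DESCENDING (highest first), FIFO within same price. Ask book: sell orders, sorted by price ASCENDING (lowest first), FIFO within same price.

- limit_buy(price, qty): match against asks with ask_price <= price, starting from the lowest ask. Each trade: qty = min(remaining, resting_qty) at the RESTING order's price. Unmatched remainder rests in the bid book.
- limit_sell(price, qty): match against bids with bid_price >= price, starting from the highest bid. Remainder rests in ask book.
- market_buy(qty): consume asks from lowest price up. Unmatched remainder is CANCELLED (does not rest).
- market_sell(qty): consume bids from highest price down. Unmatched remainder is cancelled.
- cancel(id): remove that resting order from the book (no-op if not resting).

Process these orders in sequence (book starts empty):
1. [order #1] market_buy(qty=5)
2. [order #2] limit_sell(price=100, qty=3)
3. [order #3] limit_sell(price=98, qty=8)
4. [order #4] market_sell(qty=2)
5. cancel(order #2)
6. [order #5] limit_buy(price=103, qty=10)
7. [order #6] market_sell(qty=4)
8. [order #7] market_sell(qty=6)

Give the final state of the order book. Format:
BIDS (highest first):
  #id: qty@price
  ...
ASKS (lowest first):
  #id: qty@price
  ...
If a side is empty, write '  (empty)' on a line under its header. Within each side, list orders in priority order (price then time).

Answer: BIDS (highest first):
  (empty)
ASKS (lowest first):
  (empty)

Derivation:
After op 1 [order #1] market_buy(qty=5): fills=none; bids=[-] asks=[-]
After op 2 [order #2] limit_sell(price=100, qty=3): fills=none; bids=[-] asks=[#2:3@100]
After op 3 [order #3] limit_sell(price=98, qty=8): fills=none; bids=[-] asks=[#3:8@98 #2:3@100]
After op 4 [order #4] market_sell(qty=2): fills=none; bids=[-] asks=[#3:8@98 #2:3@100]
After op 5 cancel(order #2): fills=none; bids=[-] asks=[#3:8@98]
After op 6 [order #5] limit_buy(price=103, qty=10): fills=#5x#3:8@98; bids=[#5:2@103] asks=[-]
After op 7 [order #6] market_sell(qty=4): fills=#5x#6:2@103; bids=[-] asks=[-]
After op 8 [order #7] market_sell(qty=6): fills=none; bids=[-] asks=[-]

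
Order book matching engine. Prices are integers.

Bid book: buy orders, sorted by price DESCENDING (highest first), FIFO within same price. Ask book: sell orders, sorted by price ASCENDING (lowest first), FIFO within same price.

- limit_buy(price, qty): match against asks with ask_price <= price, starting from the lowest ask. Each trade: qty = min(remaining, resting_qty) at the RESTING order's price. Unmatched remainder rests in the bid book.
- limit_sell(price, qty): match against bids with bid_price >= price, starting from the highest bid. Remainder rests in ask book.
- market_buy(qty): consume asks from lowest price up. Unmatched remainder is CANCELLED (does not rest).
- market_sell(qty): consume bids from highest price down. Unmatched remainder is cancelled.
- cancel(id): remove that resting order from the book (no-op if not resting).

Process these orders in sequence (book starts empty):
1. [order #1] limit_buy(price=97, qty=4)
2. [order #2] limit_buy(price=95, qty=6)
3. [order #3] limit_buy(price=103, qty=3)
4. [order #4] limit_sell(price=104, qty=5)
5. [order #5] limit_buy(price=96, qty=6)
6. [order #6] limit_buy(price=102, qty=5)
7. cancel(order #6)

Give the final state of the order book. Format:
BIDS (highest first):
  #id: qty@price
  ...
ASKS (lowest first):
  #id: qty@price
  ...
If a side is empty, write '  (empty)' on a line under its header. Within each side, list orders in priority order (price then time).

After op 1 [order #1] limit_buy(price=97, qty=4): fills=none; bids=[#1:4@97] asks=[-]
After op 2 [order #2] limit_buy(price=95, qty=6): fills=none; bids=[#1:4@97 #2:6@95] asks=[-]
After op 3 [order #3] limit_buy(price=103, qty=3): fills=none; bids=[#3:3@103 #1:4@97 #2:6@95] asks=[-]
After op 4 [order #4] limit_sell(price=104, qty=5): fills=none; bids=[#3:3@103 #1:4@97 #2:6@95] asks=[#4:5@104]
After op 5 [order #5] limit_buy(price=96, qty=6): fills=none; bids=[#3:3@103 #1:4@97 #5:6@96 #2:6@95] asks=[#4:5@104]
After op 6 [order #6] limit_buy(price=102, qty=5): fills=none; bids=[#3:3@103 #6:5@102 #1:4@97 #5:6@96 #2:6@95] asks=[#4:5@104]
After op 7 cancel(order #6): fills=none; bids=[#3:3@103 #1:4@97 #5:6@96 #2:6@95] asks=[#4:5@104]

Answer: BIDS (highest first):
  #3: 3@103
  #1: 4@97
  #5: 6@96
  #2: 6@95
ASKS (lowest first):
  #4: 5@104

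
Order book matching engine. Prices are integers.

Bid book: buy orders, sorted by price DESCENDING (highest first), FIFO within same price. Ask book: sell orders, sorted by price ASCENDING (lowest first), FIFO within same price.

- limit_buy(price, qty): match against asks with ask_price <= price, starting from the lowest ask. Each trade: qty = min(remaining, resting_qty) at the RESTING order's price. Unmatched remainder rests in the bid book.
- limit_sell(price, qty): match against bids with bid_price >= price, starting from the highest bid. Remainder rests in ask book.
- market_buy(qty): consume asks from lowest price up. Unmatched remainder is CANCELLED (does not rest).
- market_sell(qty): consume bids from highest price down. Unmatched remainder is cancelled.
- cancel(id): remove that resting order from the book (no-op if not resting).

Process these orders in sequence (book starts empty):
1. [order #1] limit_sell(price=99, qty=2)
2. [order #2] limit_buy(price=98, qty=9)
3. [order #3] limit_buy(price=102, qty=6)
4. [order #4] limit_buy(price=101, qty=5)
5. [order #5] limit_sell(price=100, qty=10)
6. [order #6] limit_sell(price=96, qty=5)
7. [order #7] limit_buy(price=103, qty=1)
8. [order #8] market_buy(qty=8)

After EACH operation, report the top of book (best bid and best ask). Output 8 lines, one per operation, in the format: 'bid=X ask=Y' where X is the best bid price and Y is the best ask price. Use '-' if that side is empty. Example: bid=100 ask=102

After op 1 [order #1] limit_sell(price=99, qty=2): fills=none; bids=[-] asks=[#1:2@99]
After op 2 [order #2] limit_buy(price=98, qty=9): fills=none; bids=[#2:9@98] asks=[#1:2@99]
After op 3 [order #3] limit_buy(price=102, qty=6): fills=#3x#1:2@99; bids=[#3:4@102 #2:9@98] asks=[-]
After op 4 [order #4] limit_buy(price=101, qty=5): fills=none; bids=[#3:4@102 #4:5@101 #2:9@98] asks=[-]
After op 5 [order #5] limit_sell(price=100, qty=10): fills=#3x#5:4@102 #4x#5:5@101; bids=[#2:9@98] asks=[#5:1@100]
After op 6 [order #6] limit_sell(price=96, qty=5): fills=#2x#6:5@98; bids=[#2:4@98] asks=[#5:1@100]
After op 7 [order #7] limit_buy(price=103, qty=1): fills=#7x#5:1@100; bids=[#2:4@98] asks=[-]
After op 8 [order #8] market_buy(qty=8): fills=none; bids=[#2:4@98] asks=[-]

Answer: bid=- ask=99
bid=98 ask=99
bid=102 ask=-
bid=102 ask=-
bid=98 ask=100
bid=98 ask=100
bid=98 ask=-
bid=98 ask=-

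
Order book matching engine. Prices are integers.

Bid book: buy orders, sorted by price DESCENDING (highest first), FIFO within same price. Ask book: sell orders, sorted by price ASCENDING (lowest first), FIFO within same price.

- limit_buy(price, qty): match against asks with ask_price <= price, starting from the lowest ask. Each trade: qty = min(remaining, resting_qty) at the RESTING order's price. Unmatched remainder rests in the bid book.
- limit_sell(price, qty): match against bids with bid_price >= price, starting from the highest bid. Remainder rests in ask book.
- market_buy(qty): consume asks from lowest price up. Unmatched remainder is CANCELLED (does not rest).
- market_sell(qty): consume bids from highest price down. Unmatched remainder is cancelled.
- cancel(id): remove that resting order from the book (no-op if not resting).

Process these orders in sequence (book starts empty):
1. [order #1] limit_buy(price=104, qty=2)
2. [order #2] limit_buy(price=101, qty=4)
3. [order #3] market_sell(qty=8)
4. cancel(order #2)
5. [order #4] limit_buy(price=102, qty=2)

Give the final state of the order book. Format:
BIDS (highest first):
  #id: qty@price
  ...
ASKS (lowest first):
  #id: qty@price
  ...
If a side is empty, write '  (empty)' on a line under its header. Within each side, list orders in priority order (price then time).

After op 1 [order #1] limit_buy(price=104, qty=2): fills=none; bids=[#1:2@104] asks=[-]
After op 2 [order #2] limit_buy(price=101, qty=4): fills=none; bids=[#1:2@104 #2:4@101] asks=[-]
After op 3 [order #3] market_sell(qty=8): fills=#1x#3:2@104 #2x#3:4@101; bids=[-] asks=[-]
After op 4 cancel(order #2): fills=none; bids=[-] asks=[-]
After op 5 [order #4] limit_buy(price=102, qty=2): fills=none; bids=[#4:2@102] asks=[-]

Answer: BIDS (highest first):
  #4: 2@102
ASKS (lowest first):
  (empty)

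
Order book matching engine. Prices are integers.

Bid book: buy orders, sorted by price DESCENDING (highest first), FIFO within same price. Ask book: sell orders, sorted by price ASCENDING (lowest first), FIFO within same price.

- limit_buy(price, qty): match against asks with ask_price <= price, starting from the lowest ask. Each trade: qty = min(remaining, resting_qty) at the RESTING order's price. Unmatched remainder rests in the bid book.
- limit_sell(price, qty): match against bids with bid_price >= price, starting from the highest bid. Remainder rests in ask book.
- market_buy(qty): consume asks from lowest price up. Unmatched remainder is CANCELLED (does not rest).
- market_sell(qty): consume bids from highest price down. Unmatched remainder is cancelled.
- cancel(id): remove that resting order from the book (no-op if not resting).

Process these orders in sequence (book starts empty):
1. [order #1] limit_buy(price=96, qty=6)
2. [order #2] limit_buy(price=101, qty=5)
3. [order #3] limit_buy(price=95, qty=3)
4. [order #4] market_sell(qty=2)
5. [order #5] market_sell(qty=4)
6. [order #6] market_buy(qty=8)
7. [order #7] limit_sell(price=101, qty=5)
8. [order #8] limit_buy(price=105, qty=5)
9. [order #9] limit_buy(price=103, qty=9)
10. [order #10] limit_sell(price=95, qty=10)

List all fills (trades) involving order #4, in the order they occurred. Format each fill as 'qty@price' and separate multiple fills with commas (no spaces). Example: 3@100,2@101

After op 1 [order #1] limit_buy(price=96, qty=6): fills=none; bids=[#1:6@96] asks=[-]
After op 2 [order #2] limit_buy(price=101, qty=5): fills=none; bids=[#2:5@101 #1:6@96] asks=[-]
After op 3 [order #3] limit_buy(price=95, qty=3): fills=none; bids=[#2:5@101 #1:6@96 #3:3@95] asks=[-]
After op 4 [order #4] market_sell(qty=2): fills=#2x#4:2@101; bids=[#2:3@101 #1:6@96 #3:3@95] asks=[-]
After op 5 [order #5] market_sell(qty=4): fills=#2x#5:3@101 #1x#5:1@96; bids=[#1:5@96 #3:3@95] asks=[-]
After op 6 [order #6] market_buy(qty=8): fills=none; bids=[#1:5@96 #3:3@95] asks=[-]
After op 7 [order #7] limit_sell(price=101, qty=5): fills=none; bids=[#1:5@96 #3:3@95] asks=[#7:5@101]
After op 8 [order #8] limit_buy(price=105, qty=5): fills=#8x#7:5@101; bids=[#1:5@96 #3:3@95] asks=[-]
After op 9 [order #9] limit_buy(price=103, qty=9): fills=none; bids=[#9:9@103 #1:5@96 #3:3@95] asks=[-]
After op 10 [order #10] limit_sell(price=95, qty=10): fills=#9x#10:9@103 #1x#10:1@96; bids=[#1:4@96 #3:3@95] asks=[-]

Answer: 2@101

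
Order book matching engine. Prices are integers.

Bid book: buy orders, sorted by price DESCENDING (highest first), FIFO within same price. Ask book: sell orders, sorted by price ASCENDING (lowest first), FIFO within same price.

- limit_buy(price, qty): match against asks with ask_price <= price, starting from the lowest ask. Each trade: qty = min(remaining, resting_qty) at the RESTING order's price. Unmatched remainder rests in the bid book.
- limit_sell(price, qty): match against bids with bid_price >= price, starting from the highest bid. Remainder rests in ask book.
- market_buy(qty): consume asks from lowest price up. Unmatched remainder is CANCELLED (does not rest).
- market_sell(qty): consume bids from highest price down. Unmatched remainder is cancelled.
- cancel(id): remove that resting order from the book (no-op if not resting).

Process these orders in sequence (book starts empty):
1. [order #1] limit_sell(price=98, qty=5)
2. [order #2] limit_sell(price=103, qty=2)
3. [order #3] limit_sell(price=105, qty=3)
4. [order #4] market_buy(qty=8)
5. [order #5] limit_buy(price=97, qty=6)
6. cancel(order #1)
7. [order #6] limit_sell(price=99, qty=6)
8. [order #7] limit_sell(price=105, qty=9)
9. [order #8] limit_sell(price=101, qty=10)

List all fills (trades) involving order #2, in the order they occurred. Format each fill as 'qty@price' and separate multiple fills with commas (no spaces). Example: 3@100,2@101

Answer: 2@103

Derivation:
After op 1 [order #1] limit_sell(price=98, qty=5): fills=none; bids=[-] asks=[#1:5@98]
After op 2 [order #2] limit_sell(price=103, qty=2): fills=none; bids=[-] asks=[#1:5@98 #2:2@103]
After op 3 [order #3] limit_sell(price=105, qty=3): fills=none; bids=[-] asks=[#1:5@98 #2:2@103 #3:3@105]
After op 4 [order #4] market_buy(qty=8): fills=#4x#1:5@98 #4x#2:2@103 #4x#3:1@105; bids=[-] asks=[#3:2@105]
After op 5 [order #5] limit_buy(price=97, qty=6): fills=none; bids=[#5:6@97] asks=[#3:2@105]
After op 6 cancel(order #1): fills=none; bids=[#5:6@97] asks=[#3:2@105]
After op 7 [order #6] limit_sell(price=99, qty=6): fills=none; bids=[#5:6@97] asks=[#6:6@99 #3:2@105]
After op 8 [order #7] limit_sell(price=105, qty=9): fills=none; bids=[#5:6@97] asks=[#6:6@99 #3:2@105 #7:9@105]
After op 9 [order #8] limit_sell(price=101, qty=10): fills=none; bids=[#5:6@97] asks=[#6:6@99 #8:10@101 #3:2@105 #7:9@105]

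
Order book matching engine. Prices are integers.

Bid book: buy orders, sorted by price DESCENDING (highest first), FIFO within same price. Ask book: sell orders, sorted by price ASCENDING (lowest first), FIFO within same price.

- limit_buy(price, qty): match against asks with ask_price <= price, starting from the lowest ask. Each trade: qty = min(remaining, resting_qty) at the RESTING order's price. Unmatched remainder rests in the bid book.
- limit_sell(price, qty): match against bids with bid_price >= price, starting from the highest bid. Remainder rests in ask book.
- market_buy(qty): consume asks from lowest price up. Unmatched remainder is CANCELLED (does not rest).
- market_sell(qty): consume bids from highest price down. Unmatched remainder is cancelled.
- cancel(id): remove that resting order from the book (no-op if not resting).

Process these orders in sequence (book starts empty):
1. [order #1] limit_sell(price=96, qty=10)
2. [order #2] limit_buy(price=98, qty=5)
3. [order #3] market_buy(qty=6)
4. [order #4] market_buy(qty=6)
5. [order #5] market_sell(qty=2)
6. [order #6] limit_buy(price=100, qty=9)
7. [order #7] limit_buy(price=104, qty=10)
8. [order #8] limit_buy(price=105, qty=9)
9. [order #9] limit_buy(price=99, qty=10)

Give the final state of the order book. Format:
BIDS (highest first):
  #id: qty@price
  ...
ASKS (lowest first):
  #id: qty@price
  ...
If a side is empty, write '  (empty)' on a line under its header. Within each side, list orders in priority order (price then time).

Answer: BIDS (highest first):
  #8: 9@105
  #7: 10@104
  #6: 9@100
  #9: 10@99
ASKS (lowest first):
  (empty)

Derivation:
After op 1 [order #1] limit_sell(price=96, qty=10): fills=none; bids=[-] asks=[#1:10@96]
After op 2 [order #2] limit_buy(price=98, qty=5): fills=#2x#1:5@96; bids=[-] asks=[#1:5@96]
After op 3 [order #3] market_buy(qty=6): fills=#3x#1:5@96; bids=[-] asks=[-]
After op 4 [order #4] market_buy(qty=6): fills=none; bids=[-] asks=[-]
After op 5 [order #5] market_sell(qty=2): fills=none; bids=[-] asks=[-]
After op 6 [order #6] limit_buy(price=100, qty=9): fills=none; bids=[#6:9@100] asks=[-]
After op 7 [order #7] limit_buy(price=104, qty=10): fills=none; bids=[#7:10@104 #6:9@100] asks=[-]
After op 8 [order #8] limit_buy(price=105, qty=9): fills=none; bids=[#8:9@105 #7:10@104 #6:9@100] asks=[-]
After op 9 [order #9] limit_buy(price=99, qty=10): fills=none; bids=[#8:9@105 #7:10@104 #6:9@100 #9:10@99] asks=[-]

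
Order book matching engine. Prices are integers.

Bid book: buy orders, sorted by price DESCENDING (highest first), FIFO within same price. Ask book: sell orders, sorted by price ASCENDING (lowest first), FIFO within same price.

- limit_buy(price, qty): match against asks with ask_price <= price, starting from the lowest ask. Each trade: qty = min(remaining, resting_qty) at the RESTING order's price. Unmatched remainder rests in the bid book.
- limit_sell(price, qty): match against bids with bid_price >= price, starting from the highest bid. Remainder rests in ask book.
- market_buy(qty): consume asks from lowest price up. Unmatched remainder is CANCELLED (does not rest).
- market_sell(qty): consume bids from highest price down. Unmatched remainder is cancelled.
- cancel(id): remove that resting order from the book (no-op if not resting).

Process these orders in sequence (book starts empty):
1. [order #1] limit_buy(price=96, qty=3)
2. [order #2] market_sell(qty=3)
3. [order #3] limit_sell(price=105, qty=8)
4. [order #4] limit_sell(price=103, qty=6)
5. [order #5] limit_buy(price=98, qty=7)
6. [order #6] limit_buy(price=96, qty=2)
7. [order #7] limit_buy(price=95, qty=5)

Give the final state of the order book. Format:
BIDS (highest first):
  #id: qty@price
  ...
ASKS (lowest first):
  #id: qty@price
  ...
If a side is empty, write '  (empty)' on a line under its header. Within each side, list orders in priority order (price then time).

After op 1 [order #1] limit_buy(price=96, qty=3): fills=none; bids=[#1:3@96] asks=[-]
After op 2 [order #2] market_sell(qty=3): fills=#1x#2:3@96; bids=[-] asks=[-]
After op 3 [order #3] limit_sell(price=105, qty=8): fills=none; bids=[-] asks=[#3:8@105]
After op 4 [order #4] limit_sell(price=103, qty=6): fills=none; bids=[-] asks=[#4:6@103 #3:8@105]
After op 5 [order #5] limit_buy(price=98, qty=7): fills=none; bids=[#5:7@98] asks=[#4:6@103 #3:8@105]
After op 6 [order #6] limit_buy(price=96, qty=2): fills=none; bids=[#5:7@98 #6:2@96] asks=[#4:6@103 #3:8@105]
After op 7 [order #7] limit_buy(price=95, qty=5): fills=none; bids=[#5:7@98 #6:2@96 #7:5@95] asks=[#4:6@103 #3:8@105]

Answer: BIDS (highest first):
  #5: 7@98
  #6: 2@96
  #7: 5@95
ASKS (lowest first):
  #4: 6@103
  #3: 8@105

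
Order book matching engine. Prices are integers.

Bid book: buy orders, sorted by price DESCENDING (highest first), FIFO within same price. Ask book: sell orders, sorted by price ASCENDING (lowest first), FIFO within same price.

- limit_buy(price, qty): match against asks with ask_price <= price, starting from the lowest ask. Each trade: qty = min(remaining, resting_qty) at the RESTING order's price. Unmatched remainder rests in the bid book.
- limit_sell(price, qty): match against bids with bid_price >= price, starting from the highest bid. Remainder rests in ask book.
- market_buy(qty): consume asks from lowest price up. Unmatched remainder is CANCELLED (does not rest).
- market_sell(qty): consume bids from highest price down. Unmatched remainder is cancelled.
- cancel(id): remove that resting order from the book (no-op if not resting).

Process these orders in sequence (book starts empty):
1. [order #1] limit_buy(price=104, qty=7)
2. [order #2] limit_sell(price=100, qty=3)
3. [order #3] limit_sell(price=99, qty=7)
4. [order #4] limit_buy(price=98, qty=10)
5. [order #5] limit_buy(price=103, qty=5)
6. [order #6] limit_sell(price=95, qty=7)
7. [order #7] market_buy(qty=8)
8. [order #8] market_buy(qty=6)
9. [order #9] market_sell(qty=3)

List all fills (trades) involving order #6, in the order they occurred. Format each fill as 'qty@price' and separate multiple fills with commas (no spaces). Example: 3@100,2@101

After op 1 [order #1] limit_buy(price=104, qty=7): fills=none; bids=[#1:7@104] asks=[-]
After op 2 [order #2] limit_sell(price=100, qty=3): fills=#1x#2:3@104; bids=[#1:4@104] asks=[-]
After op 3 [order #3] limit_sell(price=99, qty=7): fills=#1x#3:4@104; bids=[-] asks=[#3:3@99]
After op 4 [order #4] limit_buy(price=98, qty=10): fills=none; bids=[#4:10@98] asks=[#3:3@99]
After op 5 [order #5] limit_buy(price=103, qty=5): fills=#5x#3:3@99; bids=[#5:2@103 #4:10@98] asks=[-]
After op 6 [order #6] limit_sell(price=95, qty=7): fills=#5x#6:2@103 #4x#6:5@98; bids=[#4:5@98] asks=[-]
After op 7 [order #7] market_buy(qty=8): fills=none; bids=[#4:5@98] asks=[-]
After op 8 [order #8] market_buy(qty=6): fills=none; bids=[#4:5@98] asks=[-]
After op 9 [order #9] market_sell(qty=3): fills=#4x#9:3@98; bids=[#4:2@98] asks=[-]

Answer: 2@103,5@98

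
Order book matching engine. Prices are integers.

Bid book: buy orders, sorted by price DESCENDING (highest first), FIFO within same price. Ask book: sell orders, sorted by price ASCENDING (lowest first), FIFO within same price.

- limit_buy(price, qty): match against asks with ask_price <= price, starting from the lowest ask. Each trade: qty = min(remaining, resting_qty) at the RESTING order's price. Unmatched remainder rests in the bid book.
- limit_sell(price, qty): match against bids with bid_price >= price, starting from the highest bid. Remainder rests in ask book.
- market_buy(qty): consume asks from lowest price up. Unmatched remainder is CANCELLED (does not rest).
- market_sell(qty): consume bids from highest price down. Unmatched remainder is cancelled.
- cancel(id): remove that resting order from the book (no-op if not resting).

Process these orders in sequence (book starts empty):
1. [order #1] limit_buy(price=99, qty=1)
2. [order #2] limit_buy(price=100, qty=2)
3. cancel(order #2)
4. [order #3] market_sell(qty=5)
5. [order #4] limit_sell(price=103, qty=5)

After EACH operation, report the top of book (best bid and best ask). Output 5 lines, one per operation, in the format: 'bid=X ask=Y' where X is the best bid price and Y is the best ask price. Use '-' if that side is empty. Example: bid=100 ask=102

Answer: bid=99 ask=-
bid=100 ask=-
bid=99 ask=-
bid=- ask=-
bid=- ask=103

Derivation:
After op 1 [order #1] limit_buy(price=99, qty=1): fills=none; bids=[#1:1@99] asks=[-]
After op 2 [order #2] limit_buy(price=100, qty=2): fills=none; bids=[#2:2@100 #1:1@99] asks=[-]
After op 3 cancel(order #2): fills=none; bids=[#1:1@99] asks=[-]
After op 4 [order #3] market_sell(qty=5): fills=#1x#3:1@99; bids=[-] asks=[-]
After op 5 [order #4] limit_sell(price=103, qty=5): fills=none; bids=[-] asks=[#4:5@103]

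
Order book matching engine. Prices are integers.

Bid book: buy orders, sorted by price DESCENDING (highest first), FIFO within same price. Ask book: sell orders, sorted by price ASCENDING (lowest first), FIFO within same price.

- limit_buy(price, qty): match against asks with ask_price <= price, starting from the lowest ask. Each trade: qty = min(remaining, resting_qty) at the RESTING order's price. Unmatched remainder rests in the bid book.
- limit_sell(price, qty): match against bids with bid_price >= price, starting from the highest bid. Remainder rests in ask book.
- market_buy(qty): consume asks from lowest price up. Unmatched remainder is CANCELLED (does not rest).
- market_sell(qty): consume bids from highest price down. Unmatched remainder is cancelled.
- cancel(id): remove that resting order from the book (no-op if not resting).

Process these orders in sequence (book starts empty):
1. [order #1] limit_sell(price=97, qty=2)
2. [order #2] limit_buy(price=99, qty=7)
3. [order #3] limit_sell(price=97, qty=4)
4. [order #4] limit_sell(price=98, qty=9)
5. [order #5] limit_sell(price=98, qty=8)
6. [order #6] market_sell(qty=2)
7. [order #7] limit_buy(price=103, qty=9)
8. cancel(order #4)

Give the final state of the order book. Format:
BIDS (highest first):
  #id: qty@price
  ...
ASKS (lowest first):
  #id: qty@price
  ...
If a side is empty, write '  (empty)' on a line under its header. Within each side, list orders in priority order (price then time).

After op 1 [order #1] limit_sell(price=97, qty=2): fills=none; bids=[-] asks=[#1:2@97]
After op 2 [order #2] limit_buy(price=99, qty=7): fills=#2x#1:2@97; bids=[#2:5@99] asks=[-]
After op 3 [order #3] limit_sell(price=97, qty=4): fills=#2x#3:4@99; bids=[#2:1@99] asks=[-]
After op 4 [order #4] limit_sell(price=98, qty=9): fills=#2x#4:1@99; bids=[-] asks=[#4:8@98]
After op 5 [order #5] limit_sell(price=98, qty=8): fills=none; bids=[-] asks=[#4:8@98 #5:8@98]
After op 6 [order #6] market_sell(qty=2): fills=none; bids=[-] asks=[#4:8@98 #5:8@98]
After op 7 [order #7] limit_buy(price=103, qty=9): fills=#7x#4:8@98 #7x#5:1@98; bids=[-] asks=[#5:7@98]
After op 8 cancel(order #4): fills=none; bids=[-] asks=[#5:7@98]

Answer: BIDS (highest first):
  (empty)
ASKS (lowest first):
  #5: 7@98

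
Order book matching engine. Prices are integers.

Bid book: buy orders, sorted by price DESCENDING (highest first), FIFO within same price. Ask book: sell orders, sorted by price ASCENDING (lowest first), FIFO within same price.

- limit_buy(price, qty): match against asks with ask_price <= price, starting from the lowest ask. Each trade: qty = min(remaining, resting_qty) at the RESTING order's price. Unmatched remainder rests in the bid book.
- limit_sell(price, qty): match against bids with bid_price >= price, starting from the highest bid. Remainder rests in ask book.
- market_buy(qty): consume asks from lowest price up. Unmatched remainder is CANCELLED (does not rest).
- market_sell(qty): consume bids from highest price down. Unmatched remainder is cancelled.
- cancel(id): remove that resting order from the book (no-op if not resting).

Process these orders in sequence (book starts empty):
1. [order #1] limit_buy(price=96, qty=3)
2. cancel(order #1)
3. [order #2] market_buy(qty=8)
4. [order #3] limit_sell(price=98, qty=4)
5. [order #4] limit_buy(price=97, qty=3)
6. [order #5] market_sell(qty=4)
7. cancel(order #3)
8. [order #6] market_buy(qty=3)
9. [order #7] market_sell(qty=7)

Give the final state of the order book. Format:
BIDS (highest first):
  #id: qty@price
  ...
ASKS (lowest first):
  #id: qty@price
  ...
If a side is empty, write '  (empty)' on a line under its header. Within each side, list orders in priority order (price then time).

Answer: BIDS (highest first):
  (empty)
ASKS (lowest first):
  (empty)

Derivation:
After op 1 [order #1] limit_buy(price=96, qty=3): fills=none; bids=[#1:3@96] asks=[-]
After op 2 cancel(order #1): fills=none; bids=[-] asks=[-]
After op 3 [order #2] market_buy(qty=8): fills=none; bids=[-] asks=[-]
After op 4 [order #3] limit_sell(price=98, qty=4): fills=none; bids=[-] asks=[#3:4@98]
After op 5 [order #4] limit_buy(price=97, qty=3): fills=none; bids=[#4:3@97] asks=[#3:4@98]
After op 6 [order #5] market_sell(qty=4): fills=#4x#5:3@97; bids=[-] asks=[#3:4@98]
After op 7 cancel(order #3): fills=none; bids=[-] asks=[-]
After op 8 [order #6] market_buy(qty=3): fills=none; bids=[-] asks=[-]
After op 9 [order #7] market_sell(qty=7): fills=none; bids=[-] asks=[-]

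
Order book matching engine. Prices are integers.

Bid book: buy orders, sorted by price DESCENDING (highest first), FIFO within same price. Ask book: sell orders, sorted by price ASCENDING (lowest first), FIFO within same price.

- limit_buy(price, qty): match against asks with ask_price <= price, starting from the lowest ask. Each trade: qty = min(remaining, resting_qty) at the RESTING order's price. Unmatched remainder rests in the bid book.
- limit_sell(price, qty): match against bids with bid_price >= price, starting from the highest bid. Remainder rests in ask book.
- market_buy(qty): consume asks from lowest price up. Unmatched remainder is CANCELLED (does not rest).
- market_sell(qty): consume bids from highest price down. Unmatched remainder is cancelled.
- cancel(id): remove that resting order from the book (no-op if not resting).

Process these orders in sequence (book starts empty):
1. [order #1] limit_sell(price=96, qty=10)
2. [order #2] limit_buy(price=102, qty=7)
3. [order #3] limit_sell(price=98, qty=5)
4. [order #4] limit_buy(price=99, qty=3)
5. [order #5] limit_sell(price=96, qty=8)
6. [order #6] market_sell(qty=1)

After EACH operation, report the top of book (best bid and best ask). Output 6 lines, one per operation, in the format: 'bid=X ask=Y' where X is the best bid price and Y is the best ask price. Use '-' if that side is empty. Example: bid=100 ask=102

After op 1 [order #1] limit_sell(price=96, qty=10): fills=none; bids=[-] asks=[#1:10@96]
After op 2 [order #2] limit_buy(price=102, qty=7): fills=#2x#1:7@96; bids=[-] asks=[#1:3@96]
After op 3 [order #3] limit_sell(price=98, qty=5): fills=none; bids=[-] asks=[#1:3@96 #3:5@98]
After op 4 [order #4] limit_buy(price=99, qty=3): fills=#4x#1:3@96; bids=[-] asks=[#3:5@98]
After op 5 [order #5] limit_sell(price=96, qty=8): fills=none; bids=[-] asks=[#5:8@96 #3:5@98]
After op 6 [order #6] market_sell(qty=1): fills=none; bids=[-] asks=[#5:8@96 #3:5@98]

Answer: bid=- ask=96
bid=- ask=96
bid=- ask=96
bid=- ask=98
bid=- ask=96
bid=- ask=96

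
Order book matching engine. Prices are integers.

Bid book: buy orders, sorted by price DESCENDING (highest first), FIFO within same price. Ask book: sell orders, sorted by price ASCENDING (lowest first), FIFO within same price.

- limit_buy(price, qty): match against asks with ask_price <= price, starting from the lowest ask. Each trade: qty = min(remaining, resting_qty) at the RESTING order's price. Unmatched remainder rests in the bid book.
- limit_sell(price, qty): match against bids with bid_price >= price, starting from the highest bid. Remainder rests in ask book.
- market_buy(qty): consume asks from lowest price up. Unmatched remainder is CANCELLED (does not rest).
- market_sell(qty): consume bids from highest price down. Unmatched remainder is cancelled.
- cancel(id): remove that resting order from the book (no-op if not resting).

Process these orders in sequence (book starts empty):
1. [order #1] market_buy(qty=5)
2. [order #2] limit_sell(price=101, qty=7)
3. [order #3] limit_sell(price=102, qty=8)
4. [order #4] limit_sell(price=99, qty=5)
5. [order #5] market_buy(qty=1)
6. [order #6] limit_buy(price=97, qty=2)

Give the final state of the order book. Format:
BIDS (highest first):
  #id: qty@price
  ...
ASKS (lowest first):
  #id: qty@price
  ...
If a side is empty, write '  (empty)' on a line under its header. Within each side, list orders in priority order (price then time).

Answer: BIDS (highest first):
  #6: 2@97
ASKS (lowest first):
  #4: 4@99
  #2: 7@101
  #3: 8@102

Derivation:
After op 1 [order #1] market_buy(qty=5): fills=none; bids=[-] asks=[-]
After op 2 [order #2] limit_sell(price=101, qty=7): fills=none; bids=[-] asks=[#2:7@101]
After op 3 [order #3] limit_sell(price=102, qty=8): fills=none; bids=[-] asks=[#2:7@101 #3:8@102]
After op 4 [order #4] limit_sell(price=99, qty=5): fills=none; bids=[-] asks=[#4:5@99 #2:7@101 #3:8@102]
After op 5 [order #5] market_buy(qty=1): fills=#5x#4:1@99; bids=[-] asks=[#4:4@99 #2:7@101 #3:8@102]
After op 6 [order #6] limit_buy(price=97, qty=2): fills=none; bids=[#6:2@97] asks=[#4:4@99 #2:7@101 #3:8@102]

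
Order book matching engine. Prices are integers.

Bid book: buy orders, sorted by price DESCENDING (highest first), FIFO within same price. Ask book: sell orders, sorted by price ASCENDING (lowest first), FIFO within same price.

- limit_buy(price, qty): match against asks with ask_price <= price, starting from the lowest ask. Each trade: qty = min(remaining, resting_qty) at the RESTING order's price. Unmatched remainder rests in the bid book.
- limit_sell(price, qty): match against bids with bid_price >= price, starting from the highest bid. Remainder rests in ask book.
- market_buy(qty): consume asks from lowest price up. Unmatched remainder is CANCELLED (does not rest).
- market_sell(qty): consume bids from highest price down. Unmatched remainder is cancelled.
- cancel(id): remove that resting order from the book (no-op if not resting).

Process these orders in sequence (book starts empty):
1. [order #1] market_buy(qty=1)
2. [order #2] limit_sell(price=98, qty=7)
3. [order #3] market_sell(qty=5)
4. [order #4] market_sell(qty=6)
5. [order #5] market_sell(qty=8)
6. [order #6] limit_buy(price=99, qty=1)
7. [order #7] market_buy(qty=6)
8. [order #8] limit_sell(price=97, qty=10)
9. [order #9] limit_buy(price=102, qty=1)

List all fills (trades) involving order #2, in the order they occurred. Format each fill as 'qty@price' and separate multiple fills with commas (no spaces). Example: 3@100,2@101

After op 1 [order #1] market_buy(qty=1): fills=none; bids=[-] asks=[-]
After op 2 [order #2] limit_sell(price=98, qty=7): fills=none; bids=[-] asks=[#2:7@98]
After op 3 [order #3] market_sell(qty=5): fills=none; bids=[-] asks=[#2:7@98]
After op 4 [order #4] market_sell(qty=6): fills=none; bids=[-] asks=[#2:7@98]
After op 5 [order #5] market_sell(qty=8): fills=none; bids=[-] asks=[#2:7@98]
After op 6 [order #6] limit_buy(price=99, qty=1): fills=#6x#2:1@98; bids=[-] asks=[#2:6@98]
After op 7 [order #7] market_buy(qty=6): fills=#7x#2:6@98; bids=[-] asks=[-]
After op 8 [order #8] limit_sell(price=97, qty=10): fills=none; bids=[-] asks=[#8:10@97]
After op 9 [order #9] limit_buy(price=102, qty=1): fills=#9x#8:1@97; bids=[-] asks=[#8:9@97]

Answer: 1@98,6@98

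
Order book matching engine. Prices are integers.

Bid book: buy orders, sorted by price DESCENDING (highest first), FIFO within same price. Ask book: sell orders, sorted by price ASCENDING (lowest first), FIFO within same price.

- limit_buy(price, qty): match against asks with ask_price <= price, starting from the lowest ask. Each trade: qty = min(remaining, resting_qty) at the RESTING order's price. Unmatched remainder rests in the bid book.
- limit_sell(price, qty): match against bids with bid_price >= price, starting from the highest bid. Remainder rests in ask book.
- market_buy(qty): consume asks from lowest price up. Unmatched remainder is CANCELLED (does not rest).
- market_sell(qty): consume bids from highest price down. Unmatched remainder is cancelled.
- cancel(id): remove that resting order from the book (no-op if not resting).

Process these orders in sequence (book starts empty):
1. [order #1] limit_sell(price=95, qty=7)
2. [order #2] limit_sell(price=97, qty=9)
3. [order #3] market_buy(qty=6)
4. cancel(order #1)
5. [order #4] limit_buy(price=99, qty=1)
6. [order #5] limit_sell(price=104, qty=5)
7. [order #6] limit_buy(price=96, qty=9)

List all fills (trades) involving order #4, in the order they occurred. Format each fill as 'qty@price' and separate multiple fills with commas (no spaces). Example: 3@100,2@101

Answer: 1@97

Derivation:
After op 1 [order #1] limit_sell(price=95, qty=7): fills=none; bids=[-] asks=[#1:7@95]
After op 2 [order #2] limit_sell(price=97, qty=9): fills=none; bids=[-] asks=[#1:7@95 #2:9@97]
After op 3 [order #3] market_buy(qty=6): fills=#3x#1:6@95; bids=[-] asks=[#1:1@95 #2:9@97]
After op 4 cancel(order #1): fills=none; bids=[-] asks=[#2:9@97]
After op 5 [order #4] limit_buy(price=99, qty=1): fills=#4x#2:1@97; bids=[-] asks=[#2:8@97]
After op 6 [order #5] limit_sell(price=104, qty=5): fills=none; bids=[-] asks=[#2:8@97 #5:5@104]
After op 7 [order #6] limit_buy(price=96, qty=9): fills=none; bids=[#6:9@96] asks=[#2:8@97 #5:5@104]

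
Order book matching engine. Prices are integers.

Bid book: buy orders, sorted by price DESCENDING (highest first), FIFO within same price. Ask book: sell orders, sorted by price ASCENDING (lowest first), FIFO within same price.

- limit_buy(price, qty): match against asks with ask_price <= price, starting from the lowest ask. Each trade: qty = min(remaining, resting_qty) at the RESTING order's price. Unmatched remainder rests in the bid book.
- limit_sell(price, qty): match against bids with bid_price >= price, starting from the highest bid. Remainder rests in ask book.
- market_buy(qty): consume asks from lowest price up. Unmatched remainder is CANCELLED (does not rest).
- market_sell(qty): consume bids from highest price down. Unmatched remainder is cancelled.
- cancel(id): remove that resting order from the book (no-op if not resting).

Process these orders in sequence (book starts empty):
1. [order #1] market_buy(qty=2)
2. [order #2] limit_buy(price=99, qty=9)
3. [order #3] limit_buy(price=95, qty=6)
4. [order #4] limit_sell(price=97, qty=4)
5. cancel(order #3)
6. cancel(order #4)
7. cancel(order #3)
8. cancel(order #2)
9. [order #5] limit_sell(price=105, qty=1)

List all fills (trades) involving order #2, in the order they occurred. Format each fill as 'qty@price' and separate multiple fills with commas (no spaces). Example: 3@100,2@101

Answer: 4@99

Derivation:
After op 1 [order #1] market_buy(qty=2): fills=none; bids=[-] asks=[-]
After op 2 [order #2] limit_buy(price=99, qty=9): fills=none; bids=[#2:9@99] asks=[-]
After op 3 [order #3] limit_buy(price=95, qty=6): fills=none; bids=[#2:9@99 #3:6@95] asks=[-]
After op 4 [order #4] limit_sell(price=97, qty=4): fills=#2x#4:4@99; bids=[#2:5@99 #3:6@95] asks=[-]
After op 5 cancel(order #3): fills=none; bids=[#2:5@99] asks=[-]
After op 6 cancel(order #4): fills=none; bids=[#2:5@99] asks=[-]
After op 7 cancel(order #3): fills=none; bids=[#2:5@99] asks=[-]
After op 8 cancel(order #2): fills=none; bids=[-] asks=[-]
After op 9 [order #5] limit_sell(price=105, qty=1): fills=none; bids=[-] asks=[#5:1@105]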